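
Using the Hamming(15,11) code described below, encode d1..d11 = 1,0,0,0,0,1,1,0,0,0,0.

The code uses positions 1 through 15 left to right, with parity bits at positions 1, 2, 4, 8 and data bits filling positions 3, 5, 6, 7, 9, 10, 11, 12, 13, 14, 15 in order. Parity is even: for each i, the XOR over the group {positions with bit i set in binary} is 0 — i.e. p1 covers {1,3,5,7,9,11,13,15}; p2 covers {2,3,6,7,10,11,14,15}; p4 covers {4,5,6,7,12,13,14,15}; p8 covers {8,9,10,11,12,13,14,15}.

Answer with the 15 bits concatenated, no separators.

011000000110000

Place data at non-parity positions: p1 p2 1 p4 0 0 0 p8 0 1 1 0 0 0 0
p1 (pos 1,3,5,7,9,11,13,15): XOR of data positions = 1⊕0⊕0⊕0⊕1⊕0⊕0 = 0
p2 (pos 2,3,6,7,10,11,14,15): XOR of data positions = 1⊕0⊕0⊕1⊕1⊕0⊕0 = 1
p4 (pos 4,5,6,7,12,13,14,15): XOR of data positions = 0⊕0⊕0⊕0⊕0⊕0⊕0 = 0
p8 (pos 8,9,10,11,12,13,14,15): XOR of data positions = 0⊕1⊕1⊕0⊕0⊕0⊕0 = 0
Codeword: 011000000110000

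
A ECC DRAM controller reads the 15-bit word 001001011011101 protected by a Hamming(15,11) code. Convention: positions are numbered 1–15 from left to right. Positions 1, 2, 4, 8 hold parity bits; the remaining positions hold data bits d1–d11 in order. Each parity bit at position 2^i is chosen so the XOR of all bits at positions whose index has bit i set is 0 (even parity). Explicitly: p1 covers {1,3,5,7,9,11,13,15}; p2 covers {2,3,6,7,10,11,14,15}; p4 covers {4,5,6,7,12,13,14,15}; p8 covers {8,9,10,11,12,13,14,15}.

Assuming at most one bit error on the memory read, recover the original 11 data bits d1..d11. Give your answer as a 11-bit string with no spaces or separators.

10101011101

s1 (pos 1,3,5,7,9,11,13,15): 0⊕1⊕0⊕0⊕1⊕1⊕1⊕1 = 1
s2 (pos 2,3,6,7,10,11,14,15): 0⊕1⊕1⊕0⊕0⊕1⊕0⊕1 = 0
s4 (pos 4,5,6,7,12,13,14,15): 0⊕0⊕1⊕0⊕1⊕1⊕0⊕1 = 0
s8 (pos 8,9,10,11,12,13,14,15): 1⊕1⊕0⊕1⊕1⊕1⊕0⊕1 = 0
Syndrome s8…s1 = 0001 → error at position 1.
Flip position 1: 001001011011101 → 101001011011101
Read data bits from positions 3,5,6,7,9,10,11,12,13,14,15: 10101011101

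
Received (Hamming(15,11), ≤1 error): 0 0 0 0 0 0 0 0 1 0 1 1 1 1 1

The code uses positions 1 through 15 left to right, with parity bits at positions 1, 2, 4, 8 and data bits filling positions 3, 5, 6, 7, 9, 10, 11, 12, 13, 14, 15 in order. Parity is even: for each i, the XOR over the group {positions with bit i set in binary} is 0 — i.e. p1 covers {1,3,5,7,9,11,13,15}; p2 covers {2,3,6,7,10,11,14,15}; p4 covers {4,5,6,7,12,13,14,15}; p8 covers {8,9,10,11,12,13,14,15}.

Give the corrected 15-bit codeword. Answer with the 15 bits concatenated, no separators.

010000001011111

s1 (pos 1,3,5,7,9,11,13,15): 0⊕0⊕0⊕0⊕1⊕1⊕1⊕1 = 0
s2 (pos 2,3,6,7,10,11,14,15): 0⊕0⊕0⊕0⊕0⊕1⊕1⊕1 = 1
s4 (pos 4,5,6,7,12,13,14,15): 0⊕0⊕0⊕0⊕1⊕1⊕1⊕1 = 0
s8 (pos 8,9,10,11,12,13,14,15): 0⊕1⊕0⊕1⊕1⊕1⊕1⊕1 = 0
Syndrome s8…s1 = 0010 → error at position 2.
Flip position 2: 000000001011111 → 010000001011111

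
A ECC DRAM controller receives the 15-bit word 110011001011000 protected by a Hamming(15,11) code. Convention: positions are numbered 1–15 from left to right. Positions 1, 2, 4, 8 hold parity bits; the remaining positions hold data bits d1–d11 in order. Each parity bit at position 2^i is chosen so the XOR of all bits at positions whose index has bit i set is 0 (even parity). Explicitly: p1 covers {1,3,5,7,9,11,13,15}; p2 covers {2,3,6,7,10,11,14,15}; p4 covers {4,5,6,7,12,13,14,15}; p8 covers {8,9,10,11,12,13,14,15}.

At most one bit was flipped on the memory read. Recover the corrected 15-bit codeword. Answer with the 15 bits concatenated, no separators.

110011001011010

s1 (pos 1,3,5,7,9,11,13,15): 1⊕0⊕1⊕0⊕1⊕1⊕0⊕0 = 0
s2 (pos 2,3,6,7,10,11,14,15): 1⊕0⊕1⊕0⊕0⊕1⊕0⊕0 = 1
s4 (pos 4,5,6,7,12,13,14,15): 0⊕1⊕1⊕0⊕1⊕0⊕0⊕0 = 1
s8 (pos 8,9,10,11,12,13,14,15): 0⊕1⊕0⊕1⊕1⊕0⊕0⊕0 = 1
Syndrome s8…s1 = 1110 → error at position 14.
Flip position 14: 110011001011000 → 110011001011010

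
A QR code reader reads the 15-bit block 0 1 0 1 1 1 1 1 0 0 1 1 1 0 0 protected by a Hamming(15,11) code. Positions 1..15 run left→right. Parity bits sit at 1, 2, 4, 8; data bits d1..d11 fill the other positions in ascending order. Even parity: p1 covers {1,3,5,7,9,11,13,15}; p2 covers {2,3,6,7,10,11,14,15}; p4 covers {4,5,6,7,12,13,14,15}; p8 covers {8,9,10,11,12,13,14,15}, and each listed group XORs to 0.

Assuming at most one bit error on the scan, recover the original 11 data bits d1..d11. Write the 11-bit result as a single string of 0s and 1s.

01110011100

s1 (pos 1,3,5,7,9,11,13,15): 0⊕0⊕1⊕1⊕0⊕1⊕1⊕0 = 0
s2 (pos 2,3,6,7,10,11,14,15): 1⊕0⊕1⊕1⊕0⊕1⊕0⊕0 = 0
s4 (pos 4,5,6,7,12,13,14,15): 1⊕1⊕1⊕1⊕1⊕1⊕0⊕0 = 0
s8 (pos 8,9,10,11,12,13,14,15): 1⊕0⊕0⊕1⊕1⊕1⊕0⊕0 = 0
Syndrome s8…s1 = 0000 → no error.
Read data bits from positions 3,5,6,7,9,10,11,12,13,14,15: 01110011100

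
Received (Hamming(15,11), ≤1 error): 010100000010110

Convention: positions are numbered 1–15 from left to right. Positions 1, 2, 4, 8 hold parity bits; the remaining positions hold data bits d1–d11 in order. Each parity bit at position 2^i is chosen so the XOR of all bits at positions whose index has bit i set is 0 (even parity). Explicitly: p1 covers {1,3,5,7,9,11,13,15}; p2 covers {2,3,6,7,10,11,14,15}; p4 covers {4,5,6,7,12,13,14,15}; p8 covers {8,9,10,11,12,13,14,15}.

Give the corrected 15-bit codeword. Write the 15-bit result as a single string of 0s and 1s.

010100000010100

s1 (pos 1,3,5,7,9,11,13,15): 0⊕0⊕0⊕0⊕0⊕1⊕1⊕0 = 0
s2 (pos 2,3,6,7,10,11,14,15): 1⊕0⊕0⊕0⊕0⊕1⊕1⊕0 = 1
s4 (pos 4,5,6,7,12,13,14,15): 1⊕0⊕0⊕0⊕0⊕1⊕1⊕0 = 1
s8 (pos 8,9,10,11,12,13,14,15): 0⊕0⊕0⊕1⊕0⊕1⊕1⊕0 = 1
Syndrome s8…s1 = 1110 → error at position 14.
Flip position 14: 010100000010110 → 010100000010100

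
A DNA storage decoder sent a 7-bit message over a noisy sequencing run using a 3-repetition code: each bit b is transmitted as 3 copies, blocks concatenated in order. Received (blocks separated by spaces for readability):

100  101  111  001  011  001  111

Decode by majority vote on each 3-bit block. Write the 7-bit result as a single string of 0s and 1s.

0110101

Block 1 (100): 1 one → 0
Block 2 (101): 2 ones → 1
Block 3 (111): 3 ones → 1
Block 4 (001): 1 one → 0
Block 5 (011): 2 ones → 1
Block 6 (001): 1 one → 0
Block 7 (111): 3 ones → 1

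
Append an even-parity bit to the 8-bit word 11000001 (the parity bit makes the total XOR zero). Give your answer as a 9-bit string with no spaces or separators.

XOR of the 8 data bits: 1⊕1⊕0⊕0⊕0⊕0⊕0⊕1 = 1
Parity bit = 1 (so all 9 bits XOR to 0).

110000011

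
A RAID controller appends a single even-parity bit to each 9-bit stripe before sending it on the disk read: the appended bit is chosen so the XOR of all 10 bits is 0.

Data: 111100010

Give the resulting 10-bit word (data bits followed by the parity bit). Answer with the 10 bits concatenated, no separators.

XOR of the 9 data bits: 1⊕1⊕1⊕1⊕0⊕0⊕0⊕1⊕0 = 1
Parity bit = 1 (so all 10 bits XOR to 0).

1111000101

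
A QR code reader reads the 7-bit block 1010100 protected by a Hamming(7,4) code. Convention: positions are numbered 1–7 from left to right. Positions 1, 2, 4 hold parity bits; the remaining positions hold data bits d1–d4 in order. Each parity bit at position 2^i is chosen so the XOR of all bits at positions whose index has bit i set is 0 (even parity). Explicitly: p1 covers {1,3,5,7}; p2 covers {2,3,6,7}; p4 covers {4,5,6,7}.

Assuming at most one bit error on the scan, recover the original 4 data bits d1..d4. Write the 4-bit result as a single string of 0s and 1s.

s1 (pos 1,3,5,7): 1⊕1⊕1⊕0 = 1
s2 (pos 2,3,6,7): 0⊕1⊕0⊕0 = 1
s4 (pos 4,5,6,7): 0⊕1⊕0⊕0 = 1
Syndrome s4…s1 = 111 → error at position 7.
Flip position 7: 1010100 → 1010101
Read data bits from positions 3,5,6,7: 1101

1101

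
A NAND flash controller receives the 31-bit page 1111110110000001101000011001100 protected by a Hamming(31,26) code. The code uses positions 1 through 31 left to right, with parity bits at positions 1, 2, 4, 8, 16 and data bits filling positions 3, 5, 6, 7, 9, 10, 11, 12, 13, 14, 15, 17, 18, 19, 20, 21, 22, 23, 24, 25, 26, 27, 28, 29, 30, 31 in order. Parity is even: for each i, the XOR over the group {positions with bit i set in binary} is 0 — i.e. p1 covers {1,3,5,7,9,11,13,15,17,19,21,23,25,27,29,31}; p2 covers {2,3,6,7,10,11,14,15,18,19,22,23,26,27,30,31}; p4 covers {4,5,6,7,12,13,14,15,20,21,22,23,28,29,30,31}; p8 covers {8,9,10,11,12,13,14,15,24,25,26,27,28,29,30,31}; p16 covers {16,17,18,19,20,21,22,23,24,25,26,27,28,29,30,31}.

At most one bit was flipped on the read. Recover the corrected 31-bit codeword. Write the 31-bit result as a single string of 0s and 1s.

s1 (pos 1,3,5,7,9,11,13,15,17,19,21,23,25,27,29,31): 1⊕1⊕1⊕0⊕1⊕0⊕0⊕0⊕1⊕1⊕0⊕0⊕1⊕0⊕1⊕0 = 0
s2 (pos 2,3,6,7,10,11,14,15,18,19,22,23,26,27,30,31): 1⊕1⊕1⊕0⊕0⊕0⊕0⊕0⊕0⊕1⊕0⊕0⊕0⊕0⊕0⊕0 = 0
s4 (pos 4,5,6,7,12,13,14,15,20,21,22,23,28,29,30,31): 1⊕1⊕1⊕0⊕0⊕0⊕0⊕0⊕0⊕0⊕0⊕0⊕1⊕1⊕0⊕0 = 1
s8 (pos 8,9,10,11,12,13,14,15,24,25,26,27,28,29,30,31): 1⊕1⊕0⊕0⊕0⊕0⊕0⊕0⊕1⊕1⊕0⊕0⊕1⊕1⊕0⊕0 = 0
s16 (pos 16,17,18,19,20,21,22,23,24,25,26,27,28,29,30,31): 1⊕1⊕0⊕1⊕0⊕0⊕0⊕0⊕1⊕1⊕0⊕0⊕1⊕1⊕0⊕0 = 1
Syndrome s16…s1 = 10100 → error at position 20.
Flip position 20: 1111110110000001101000011001100 → 1111110110000001101100011001100

1111110110000001101100011001100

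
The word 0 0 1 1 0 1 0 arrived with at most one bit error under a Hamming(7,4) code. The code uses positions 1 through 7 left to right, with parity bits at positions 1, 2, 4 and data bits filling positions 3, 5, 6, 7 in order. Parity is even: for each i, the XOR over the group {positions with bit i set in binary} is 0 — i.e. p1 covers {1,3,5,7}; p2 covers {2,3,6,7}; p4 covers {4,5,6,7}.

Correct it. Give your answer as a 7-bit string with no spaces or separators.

1011010

s1 (pos 1,3,5,7): 0⊕1⊕0⊕0 = 1
s2 (pos 2,3,6,7): 0⊕1⊕1⊕0 = 0
s4 (pos 4,5,6,7): 1⊕0⊕1⊕0 = 0
Syndrome s4…s1 = 001 → error at position 1.
Flip position 1: 0011010 → 1011010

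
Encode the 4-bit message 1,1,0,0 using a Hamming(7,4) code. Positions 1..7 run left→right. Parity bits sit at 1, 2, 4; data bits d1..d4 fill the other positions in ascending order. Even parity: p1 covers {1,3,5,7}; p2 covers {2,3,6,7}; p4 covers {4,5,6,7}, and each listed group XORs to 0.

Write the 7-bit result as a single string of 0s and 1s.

0111100

Place data at non-parity positions: p1 p2 1 p4 1 0 0
p1 (pos 1,3,5,7): XOR of data positions = 1⊕1⊕0 = 0
p2 (pos 2,3,6,7): XOR of data positions = 1⊕0⊕0 = 1
p4 (pos 4,5,6,7): XOR of data positions = 1⊕0⊕0 = 1
Codeword: 0111100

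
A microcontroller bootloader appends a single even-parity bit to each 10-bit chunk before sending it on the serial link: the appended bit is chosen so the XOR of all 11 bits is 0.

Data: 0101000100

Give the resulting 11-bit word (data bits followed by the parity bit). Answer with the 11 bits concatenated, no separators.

01010001001

XOR of the 10 data bits: 0⊕1⊕0⊕1⊕0⊕0⊕0⊕1⊕0⊕0 = 1
Parity bit = 1 (so all 11 bits XOR to 0).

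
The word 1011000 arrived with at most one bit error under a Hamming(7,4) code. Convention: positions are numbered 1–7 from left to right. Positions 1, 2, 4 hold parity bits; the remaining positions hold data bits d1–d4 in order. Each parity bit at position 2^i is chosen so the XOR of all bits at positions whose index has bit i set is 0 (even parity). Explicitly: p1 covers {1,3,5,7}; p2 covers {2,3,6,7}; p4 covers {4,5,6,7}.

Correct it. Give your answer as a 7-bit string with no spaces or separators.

s1 (pos 1,3,5,7): 1⊕1⊕0⊕0 = 0
s2 (pos 2,3,6,7): 0⊕1⊕0⊕0 = 1
s4 (pos 4,5,6,7): 1⊕0⊕0⊕0 = 1
Syndrome s4…s1 = 110 → error at position 6.
Flip position 6: 1011000 → 1011010

1011010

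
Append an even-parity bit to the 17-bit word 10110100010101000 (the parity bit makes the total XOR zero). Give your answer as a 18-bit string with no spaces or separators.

XOR of the 17 data bits: 1⊕0⊕1⊕1⊕0⊕1⊕0⊕0⊕0⊕1⊕0⊕1⊕0⊕1⊕0⊕0⊕0 = 1
Parity bit = 1 (so all 18 bits XOR to 0).

101101000101010001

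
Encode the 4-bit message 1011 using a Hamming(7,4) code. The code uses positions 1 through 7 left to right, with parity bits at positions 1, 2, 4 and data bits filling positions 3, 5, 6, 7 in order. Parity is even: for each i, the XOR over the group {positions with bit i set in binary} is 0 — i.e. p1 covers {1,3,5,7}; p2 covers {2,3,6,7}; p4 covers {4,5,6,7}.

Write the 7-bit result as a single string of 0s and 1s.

0110011

Place data at non-parity positions: p1 p2 1 p4 0 1 1
p1 (pos 1,3,5,7): XOR of data positions = 1⊕0⊕1 = 0
p2 (pos 2,3,6,7): XOR of data positions = 1⊕1⊕1 = 1
p4 (pos 4,5,6,7): XOR of data positions = 0⊕1⊕1 = 0
Codeword: 0110011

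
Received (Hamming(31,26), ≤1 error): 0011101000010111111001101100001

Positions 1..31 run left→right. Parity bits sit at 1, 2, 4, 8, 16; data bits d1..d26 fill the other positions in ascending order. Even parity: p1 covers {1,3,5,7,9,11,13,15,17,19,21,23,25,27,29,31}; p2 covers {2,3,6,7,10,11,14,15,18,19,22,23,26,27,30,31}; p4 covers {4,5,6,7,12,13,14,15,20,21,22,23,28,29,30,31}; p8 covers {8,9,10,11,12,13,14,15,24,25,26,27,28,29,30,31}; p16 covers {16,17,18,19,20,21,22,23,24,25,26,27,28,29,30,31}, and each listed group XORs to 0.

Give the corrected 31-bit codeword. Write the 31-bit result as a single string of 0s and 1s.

s1 (pos 1,3,5,7,9,11,13,15,17,19,21,23,25,27,29,31): 0⊕1⊕1⊕1⊕0⊕0⊕0⊕1⊕1⊕1⊕0⊕1⊕1⊕0⊕0⊕1 = 1
s2 (pos 2,3,6,7,10,11,14,15,18,19,22,23,26,27,30,31): 0⊕1⊕0⊕1⊕0⊕0⊕1⊕1⊕1⊕1⊕1⊕1⊕1⊕0⊕0⊕1 = 0
s4 (pos 4,5,6,7,12,13,14,15,20,21,22,23,28,29,30,31): 1⊕1⊕0⊕1⊕1⊕0⊕1⊕1⊕0⊕0⊕1⊕1⊕0⊕0⊕0⊕1 = 1
s8 (pos 8,9,10,11,12,13,14,15,24,25,26,27,28,29,30,31): 0⊕0⊕0⊕0⊕1⊕0⊕1⊕1⊕0⊕1⊕1⊕0⊕0⊕0⊕0⊕1 = 0
s16 (pos 16,17,18,19,20,21,22,23,24,25,26,27,28,29,30,31): 1⊕1⊕1⊕1⊕0⊕0⊕1⊕1⊕0⊕1⊕1⊕0⊕0⊕0⊕0⊕1 = 1
Syndrome s16…s1 = 10101 → error at position 21.
Flip position 21: 0011101000010111111001101100001 → 0011101000010111111011101100001

0011101000010111111011101100001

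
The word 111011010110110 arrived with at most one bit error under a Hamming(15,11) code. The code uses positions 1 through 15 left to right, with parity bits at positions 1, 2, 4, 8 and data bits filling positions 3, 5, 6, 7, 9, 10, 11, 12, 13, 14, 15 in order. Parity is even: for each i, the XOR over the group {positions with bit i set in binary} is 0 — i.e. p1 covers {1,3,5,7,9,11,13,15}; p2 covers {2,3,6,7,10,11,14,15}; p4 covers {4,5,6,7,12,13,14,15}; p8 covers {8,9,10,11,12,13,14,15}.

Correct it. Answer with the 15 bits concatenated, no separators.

111011011110110

s1 (pos 1,3,5,7,9,11,13,15): 1⊕1⊕1⊕0⊕0⊕1⊕1⊕0 = 1
s2 (pos 2,3,6,7,10,11,14,15): 1⊕1⊕1⊕0⊕1⊕1⊕1⊕0 = 0
s4 (pos 4,5,6,7,12,13,14,15): 0⊕1⊕1⊕0⊕0⊕1⊕1⊕0 = 0
s8 (pos 8,9,10,11,12,13,14,15): 1⊕0⊕1⊕1⊕0⊕1⊕1⊕0 = 1
Syndrome s8…s1 = 1001 → error at position 9.
Flip position 9: 111011010110110 → 111011011110110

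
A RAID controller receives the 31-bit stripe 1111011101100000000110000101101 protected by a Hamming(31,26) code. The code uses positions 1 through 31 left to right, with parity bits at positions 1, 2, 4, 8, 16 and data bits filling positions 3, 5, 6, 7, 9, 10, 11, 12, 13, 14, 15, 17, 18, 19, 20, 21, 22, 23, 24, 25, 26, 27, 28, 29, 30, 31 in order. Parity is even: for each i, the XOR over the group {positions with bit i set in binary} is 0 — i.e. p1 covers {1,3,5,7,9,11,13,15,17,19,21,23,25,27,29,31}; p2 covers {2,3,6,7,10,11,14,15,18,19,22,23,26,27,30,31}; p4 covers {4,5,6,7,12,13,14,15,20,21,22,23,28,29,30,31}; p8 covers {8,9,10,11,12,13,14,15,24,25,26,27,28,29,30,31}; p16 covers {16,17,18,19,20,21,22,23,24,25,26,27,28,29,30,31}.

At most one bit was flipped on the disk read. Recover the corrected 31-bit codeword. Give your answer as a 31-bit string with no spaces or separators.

1111011111100000000110000101101

s1 (pos 1,3,5,7,9,11,13,15,17,19,21,23,25,27,29,31): 1⊕1⊕0⊕1⊕0⊕1⊕0⊕0⊕0⊕0⊕1⊕0⊕0⊕0⊕1⊕1 = 1
s2 (pos 2,3,6,7,10,11,14,15,18,19,22,23,26,27,30,31): 1⊕1⊕1⊕1⊕1⊕1⊕0⊕0⊕0⊕0⊕0⊕0⊕1⊕0⊕0⊕1 = 0
s4 (pos 4,5,6,7,12,13,14,15,20,21,22,23,28,29,30,31): 1⊕0⊕1⊕1⊕0⊕0⊕0⊕0⊕1⊕1⊕0⊕0⊕1⊕1⊕0⊕1 = 0
s8 (pos 8,9,10,11,12,13,14,15,24,25,26,27,28,29,30,31): 1⊕0⊕1⊕1⊕0⊕0⊕0⊕0⊕0⊕0⊕1⊕0⊕1⊕1⊕0⊕1 = 1
s16 (pos 16,17,18,19,20,21,22,23,24,25,26,27,28,29,30,31): 0⊕0⊕0⊕0⊕1⊕1⊕0⊕0⊕0⊕0⊕1⊕0⊕1⊕1⊕0⊕1 = 0
Syndrome s16…s1 = 01001 → error at position 9.
Flip position 9: 1111011101100000000110000101101 → 1111011111100000000110000101101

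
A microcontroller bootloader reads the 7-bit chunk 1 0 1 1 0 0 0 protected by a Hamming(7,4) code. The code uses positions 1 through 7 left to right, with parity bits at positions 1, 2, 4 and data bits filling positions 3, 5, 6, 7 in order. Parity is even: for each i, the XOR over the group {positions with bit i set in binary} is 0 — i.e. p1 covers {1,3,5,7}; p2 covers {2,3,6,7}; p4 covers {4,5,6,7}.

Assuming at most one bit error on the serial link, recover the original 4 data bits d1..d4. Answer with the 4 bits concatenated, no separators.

s1 (pos 1,3,5,7): 1⊕1⊕0⊕0 = 0
s2 (pos 2,3,6,7): 0⊕1⊕0⊕0 = 1
s4 (pos 4,5,6,7): 1⊕0⊕0⊕0 = 1
Syndrome s4…s1 = 110 → error at position 6.
Flip position 6: 1011000 → 1011010
Read data bits from positions 3,5,6,7: 1010

1010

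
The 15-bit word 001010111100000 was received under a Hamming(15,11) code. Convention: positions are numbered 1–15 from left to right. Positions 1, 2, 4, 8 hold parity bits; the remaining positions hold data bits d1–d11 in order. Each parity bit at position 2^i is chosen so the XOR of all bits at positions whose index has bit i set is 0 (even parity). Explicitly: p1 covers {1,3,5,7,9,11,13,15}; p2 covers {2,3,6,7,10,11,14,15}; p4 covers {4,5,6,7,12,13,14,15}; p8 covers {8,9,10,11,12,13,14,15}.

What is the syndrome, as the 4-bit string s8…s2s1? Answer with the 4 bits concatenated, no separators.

s1 (pos 1,3,5,7,9,11,13,15): 0⊕1⊕1⊕1⊕1⊕0⊕0⊕0 = 0
s2 (pos 2,3,6,7,10,11,14,15): 0⊕1⊕0⊕1⊕1⊕0⊕0⊕0 = 1
s4 (pos 4,5,6,7,12,13,14,15): 0⊕1⊕0⊕1⊕0⊕0⊕0⊕0 = 0
s8 (pos 8,9,10,11,12,13,14,15): 1⊕1⊕1⊕0⊕0⊕0⊕0⊕0 = 1
Syndrome s8…s1 = 1010 → error at position 10.

1010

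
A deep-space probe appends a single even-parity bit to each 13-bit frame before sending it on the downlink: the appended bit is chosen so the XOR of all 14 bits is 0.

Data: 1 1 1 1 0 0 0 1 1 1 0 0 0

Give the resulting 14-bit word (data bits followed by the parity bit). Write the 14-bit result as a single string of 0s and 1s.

11110001110001

XOR of the 13 data bits: 1⊕1⊕1⊕1⊕0⊕0⊕0⊕1⊕1⊕1⊕0⊕0⊕0 = 1
Parity bit = 1 (so all 14 bits XOR to 0).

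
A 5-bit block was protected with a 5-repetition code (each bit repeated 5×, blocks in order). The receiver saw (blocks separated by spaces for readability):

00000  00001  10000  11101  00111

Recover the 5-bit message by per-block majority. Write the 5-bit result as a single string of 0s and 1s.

Block 1 (00000): 0 ones → 0
Block 2 (00001): 1 one → 0
Block 3 (10000): 1 one → 0
Block 4 (11101): 4 ones → 1
Block 5 (00111): 3 ones → 1

00011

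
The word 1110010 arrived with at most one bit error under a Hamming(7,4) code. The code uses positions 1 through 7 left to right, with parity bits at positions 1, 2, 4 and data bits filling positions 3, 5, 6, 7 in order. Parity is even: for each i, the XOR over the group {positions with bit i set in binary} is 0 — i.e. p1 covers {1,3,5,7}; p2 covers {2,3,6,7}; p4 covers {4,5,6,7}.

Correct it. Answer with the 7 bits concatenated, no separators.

1110000

s1 (pos 1,3,5,7): 1⊕1⊕0⊕0 = 0
s2 (pos 2,3,6,7): 1⊕1⊕1⊕0 = 1
s4 (pos 4,5,6,7): 0⊕0⊕1⊕0 = 1
Syndrome s4…s1 = 110 → error at position 6.
Flip position 6: 1110010 → 1110000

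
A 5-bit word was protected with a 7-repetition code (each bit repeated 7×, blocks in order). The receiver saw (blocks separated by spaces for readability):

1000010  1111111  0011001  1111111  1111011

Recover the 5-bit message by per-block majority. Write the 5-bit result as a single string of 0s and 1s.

Block 1 (1000010): 2 ones → 0
Block 2 (1111111): 7 ones → 1
Block 3 (0011001): 3 ones → 0
Block 4 (1111111): 7 ones → 1
Block 5 (1111011): 6 ones → 1

01011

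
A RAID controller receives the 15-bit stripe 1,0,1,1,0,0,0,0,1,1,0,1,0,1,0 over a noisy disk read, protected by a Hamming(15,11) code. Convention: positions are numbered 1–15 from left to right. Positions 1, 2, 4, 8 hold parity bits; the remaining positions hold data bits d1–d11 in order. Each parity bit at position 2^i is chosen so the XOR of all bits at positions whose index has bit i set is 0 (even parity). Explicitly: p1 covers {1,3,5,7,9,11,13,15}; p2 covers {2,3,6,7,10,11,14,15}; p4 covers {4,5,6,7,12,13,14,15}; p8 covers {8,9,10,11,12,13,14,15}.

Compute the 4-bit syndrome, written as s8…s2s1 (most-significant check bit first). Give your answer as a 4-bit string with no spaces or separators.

s1 (pos 1,3,5,7,9,11,13,15): 1⊕1⊕0⊕0⊕1⊕0⊕0⊕0 = 1
s2 (pos 2,3,6,7,10,11,14,15): 0⊕1⊕0⊕0⊕1⊕0⊕1⊕0 = 1
s4 (pos 4,5,6,7,12,13,14,15): 1⊕0⊕0⊕0⊕1⊕0⊕1⊕0 = 1
s8 (pos 8,9,10,11,12,13,14,15): 0⊕1⊕1⊕0⊕1⊕0⊕1⊕0 = 0
Syndrome s8…s1 = 0111 → error at position 7.

0111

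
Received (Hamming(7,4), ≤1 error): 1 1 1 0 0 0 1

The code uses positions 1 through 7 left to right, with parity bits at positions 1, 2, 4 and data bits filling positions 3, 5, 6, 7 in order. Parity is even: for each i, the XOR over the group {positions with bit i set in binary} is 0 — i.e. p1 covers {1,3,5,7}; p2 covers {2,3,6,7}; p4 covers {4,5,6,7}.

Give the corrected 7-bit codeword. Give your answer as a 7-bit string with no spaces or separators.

s1 (pos 1,3,5,7): 1⊕1⊕0⊕1 = 1
s2 (pos 2,3,6,7): 1⊕1⊕0⊕1 = 1
s4 (pos 4,5,6,7): 0⊕0⊕0⊕1 = 1
Syndrome s4…s1 = 111 → error at position 7.
Flip position 7: 1110001 → 1110000

1110000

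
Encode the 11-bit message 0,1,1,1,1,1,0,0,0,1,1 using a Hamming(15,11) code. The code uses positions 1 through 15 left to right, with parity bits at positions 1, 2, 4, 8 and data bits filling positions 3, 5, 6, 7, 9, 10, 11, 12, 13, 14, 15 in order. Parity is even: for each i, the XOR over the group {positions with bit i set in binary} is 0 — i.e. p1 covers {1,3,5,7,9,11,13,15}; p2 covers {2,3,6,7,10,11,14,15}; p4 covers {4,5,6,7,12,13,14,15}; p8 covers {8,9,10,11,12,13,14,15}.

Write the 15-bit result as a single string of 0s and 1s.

010111101100011

Place data at non-parity positions: p1 p2 0 p4 1 1 1 p8 1 1 0 0 0 1 1
p1 (pos 1,3,5,7,9,11,13,15): XOR of data positions = 0⊕1⊕1⊕1⊕0⊕0⊕1 = 0
p2 (pos 2,3,6,7,10,11,14,15): XOR of data positions = 0⊕1⊕1⊕1⊕0⊕1⊕1 = 1
p4 (pos 4,5,6,7,12,13,14,15): XOR of data positions = 1⊕1⊕1⊕0⊕0⊕1⊕1 = 1
p8 (pos 8,9,10,11,12,13,14,15): XOR of data positions = 1⊕1⊕0⊕0⊕0⊕1⊕1 = 0
Codeword: 010111101100011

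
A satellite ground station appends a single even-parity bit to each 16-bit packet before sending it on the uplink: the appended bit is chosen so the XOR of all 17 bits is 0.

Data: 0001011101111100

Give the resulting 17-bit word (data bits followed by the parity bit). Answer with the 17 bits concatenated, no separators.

XOR of the 16 data bits: 0⊕0⊕0⊕1⊕0⊕1⊕1⊕1⊕0⊕1⊕1⊕1⊕1⊕1⊕0⊕0 = 1
Parity bit = 1 (so all 17 bits XOR to 0).

00010111011111001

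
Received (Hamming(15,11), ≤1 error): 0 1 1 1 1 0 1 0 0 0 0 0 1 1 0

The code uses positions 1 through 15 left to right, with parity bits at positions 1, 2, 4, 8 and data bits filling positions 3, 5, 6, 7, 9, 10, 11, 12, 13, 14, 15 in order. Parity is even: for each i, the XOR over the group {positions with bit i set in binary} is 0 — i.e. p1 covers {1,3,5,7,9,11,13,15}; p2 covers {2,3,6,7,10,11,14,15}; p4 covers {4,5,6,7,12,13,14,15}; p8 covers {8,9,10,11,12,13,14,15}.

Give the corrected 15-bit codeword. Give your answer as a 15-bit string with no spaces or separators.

s1 (pos 1,3,5,7,9,11,13,15): 0⊕1⊕1⊕1⊕0⊕0⊕1⊕0 = 0
s2 (pos 2,3,6,7,10,11,14,15): 1⊕1⊕0⊕1⊕0⊕0⊕1⊕0 = 0
s4 (pos 4,5,6,7,12,13,14,15): 1⊕1⊕0⊕1⊕0⊕1⊕1⊕0 = 1
s8 (pos 8,9,10,11,12,13,14,15): 0⊕0⊕0⊕0⊕0⊕1⊕1⊕0 = 0
Syndrome s8…s1 = 0100 → error at position 4.
Flip position 4: 011110100000110 → 011010100000110

011010100000110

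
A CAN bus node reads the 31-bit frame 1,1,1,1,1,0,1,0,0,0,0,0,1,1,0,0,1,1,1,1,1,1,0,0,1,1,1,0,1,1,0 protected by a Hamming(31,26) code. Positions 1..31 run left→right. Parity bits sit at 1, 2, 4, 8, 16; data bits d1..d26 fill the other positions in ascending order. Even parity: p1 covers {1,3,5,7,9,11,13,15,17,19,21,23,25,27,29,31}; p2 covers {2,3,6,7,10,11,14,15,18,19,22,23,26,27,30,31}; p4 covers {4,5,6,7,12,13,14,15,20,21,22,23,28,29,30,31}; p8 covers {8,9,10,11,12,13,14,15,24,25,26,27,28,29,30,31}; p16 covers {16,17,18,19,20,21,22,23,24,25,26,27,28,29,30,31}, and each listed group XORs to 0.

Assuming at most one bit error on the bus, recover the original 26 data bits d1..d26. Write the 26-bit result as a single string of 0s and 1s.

11010000110111111000110110

s1 (pos 1,3,5,7,9,11,13,15,17,19,21,23,25,27,29,31): 1⊕1⊕1⊕1⊕0⊕0⊕1⊕0⊕1⊕1⊕1⊕0⊕1⊕1⊕1⊕0 = 1
s2 (pos 2,3,6,7,10,11,14,15,18,19,22,23,26,27,30,31): 1⊕1⊕0⊕1⊕0⊕0⊕1⊕0⊕1⊕1⊕1⊕0⊕1⊕1⊕1⊕0 = 0
s4 (pos 4,5,6,7,12,13,14,15,20,21,22,23,28,29,30,31): 1⊕1⊕0⊕1⊕0⊕1⊕1⊕0⊕1⊕1⊕1⊕0⊕0⊕1⊕1⊕0 = 0
s8 (pos 8,9,10,11,12,13,14,15,24,25,26,27,28,29,30,31): 0⊕0⊕0⊕0⊕0⊕1⊕1⊕0⊕0⊕1⊕1⊕1⊕0⊕1⊕1⊕0 = 1
s16 (pos 16,17,18,19,20,21,22,23,24,25,26,27,28,29,30,31): 0⊕1⊕1⊕1⊕1⊕1⊕1⊕0⊕0⊕1⊕1⊕1⊕0⊕1⊕1⊕0 = 1
Syndrome s16…s1 = 11001 → error at position 25.
Flip position 25: 1111101000001100111111001110110 → 1111101000001100111111000110110
Read data bits from positions 3,5,6,7,9,10,11,12,13,14,15,17,18,19,20,21,22,23,24,25,26,27,28,29,30,31: 11010000110111111000110110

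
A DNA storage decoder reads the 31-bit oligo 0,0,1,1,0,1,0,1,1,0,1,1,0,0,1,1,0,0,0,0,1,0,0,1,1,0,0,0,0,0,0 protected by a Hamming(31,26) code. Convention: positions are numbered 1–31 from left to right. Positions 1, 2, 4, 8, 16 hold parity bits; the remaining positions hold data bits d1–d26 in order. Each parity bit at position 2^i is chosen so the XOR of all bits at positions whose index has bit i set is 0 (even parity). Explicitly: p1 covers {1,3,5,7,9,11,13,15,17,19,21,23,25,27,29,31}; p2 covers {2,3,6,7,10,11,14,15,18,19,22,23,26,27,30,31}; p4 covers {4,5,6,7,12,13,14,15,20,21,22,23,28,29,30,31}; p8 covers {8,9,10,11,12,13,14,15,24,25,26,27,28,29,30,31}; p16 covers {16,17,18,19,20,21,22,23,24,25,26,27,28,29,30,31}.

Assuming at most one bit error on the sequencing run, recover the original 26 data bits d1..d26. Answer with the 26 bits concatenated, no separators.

s1 (pos 1,3,5,7,9,11,13,15,17,19,21,23,25,27,29,31): 0⊕1⊕0⊕0⊕1⊕1⊕0⊕1⊕0⊕0⊕1⊕0⊕1⊕0⊕0⊕0 = 0
s2 (pos 2,3,6,7,10,11,14,15,18,19,22,23,26,27,30,31): 0⊕1⊕1⊕0⊕0⊕1⊕0⊕1⊕0⊕0⊕0⊕0⊕0⊕0⊕0⊕0 = 0
s4 (pos 4,5,6,7,12,13,14,15,20,21,22,23,28,29,30,31): 1⊕0⊕1⊕0⊕1⊕0⊕0⊕1⊕0⊕1⊕0⊕0⊕0⊕0⊕0⊕0 = 1
s8 (pos 8,9,10,11,12,13,14,15,24,25,26,27,28,29,30,31): 1⊕1⊕0⊕1⊕1⊕0⊕0⊕1⊕1⊕1⊕0⊕0⊕0⊕0⊕0⊕0 = 1
s16 (pos 16,17,18,19,20,21,22,23,24,25,26,27,28,29,30,31): 1⊕0⊕0⊕0⊕0⊕1⊕0⊕0⊕1⊕1⊕0⊕0⊕0⊕0⊕0⊕0 = 0
Syndrome s16…s1 = 01100 → error at position 12.
Flip position 12: 0011010110110011000010011000000 → 0011010110100011000010011000000
Read data bits from positions 3,5,6,7,9,10,11,12,13,14,15,17,18,19,20,21,22,23,24,25,26,27,28,29,30,31: 10101010001000010011000000

10101010001000010011000000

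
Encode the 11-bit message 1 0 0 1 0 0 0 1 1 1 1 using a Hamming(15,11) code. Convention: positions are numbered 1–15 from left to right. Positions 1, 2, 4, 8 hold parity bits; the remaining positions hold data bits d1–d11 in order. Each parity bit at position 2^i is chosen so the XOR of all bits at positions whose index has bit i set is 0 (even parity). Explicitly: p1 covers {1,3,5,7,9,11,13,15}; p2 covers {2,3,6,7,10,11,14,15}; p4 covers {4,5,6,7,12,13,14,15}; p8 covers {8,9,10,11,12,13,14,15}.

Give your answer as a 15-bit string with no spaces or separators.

001100100001111

Place data at non-parity positions: p1 p2 1 p4 0 0 1 p8 0 0 0 1 1 1 1
p1 (pos 1,3,5,7,9,11,13,15): XOR of data positions = 1⊕0⊕1⊕0⊕0⊕1⊕1 = 0
p2 (pos 2,3,6,7,10,11,14,15): XOR of data positions = 1⊕0⊕1⊕0⊕0⊕1⊕1 = 0
p4 (pos 4,5,6,7,12,13,14,15): XOR of data positions = 0⊕0⊕1⊕1⊕1⊕1⊕1 = 1
p8 (pos 8,9,10,11,12,13,14,15): XOR of data positions = 0⊕0⊕0⊕1⊕1⊕1⊕1 = 0
Codeword: 001100100001111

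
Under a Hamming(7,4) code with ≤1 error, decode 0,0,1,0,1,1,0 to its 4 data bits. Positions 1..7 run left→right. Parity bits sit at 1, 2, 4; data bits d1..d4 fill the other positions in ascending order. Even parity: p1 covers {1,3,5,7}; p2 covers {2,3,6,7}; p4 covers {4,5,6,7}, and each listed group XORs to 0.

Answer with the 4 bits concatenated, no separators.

s1 (pos 1,3,5,7): 0⊕1⊕1⊕0 = 0
s2 (pos 2,3,6,7): 0⊕1⊕1⊕0 = 0
s4 (pos 4,5,6,7): 0⊕1⊕1⊕0 = 0
Syndrome s4…s1 = 000 → no error.
Read data bits from positions 3,5,6,7: 1110

1110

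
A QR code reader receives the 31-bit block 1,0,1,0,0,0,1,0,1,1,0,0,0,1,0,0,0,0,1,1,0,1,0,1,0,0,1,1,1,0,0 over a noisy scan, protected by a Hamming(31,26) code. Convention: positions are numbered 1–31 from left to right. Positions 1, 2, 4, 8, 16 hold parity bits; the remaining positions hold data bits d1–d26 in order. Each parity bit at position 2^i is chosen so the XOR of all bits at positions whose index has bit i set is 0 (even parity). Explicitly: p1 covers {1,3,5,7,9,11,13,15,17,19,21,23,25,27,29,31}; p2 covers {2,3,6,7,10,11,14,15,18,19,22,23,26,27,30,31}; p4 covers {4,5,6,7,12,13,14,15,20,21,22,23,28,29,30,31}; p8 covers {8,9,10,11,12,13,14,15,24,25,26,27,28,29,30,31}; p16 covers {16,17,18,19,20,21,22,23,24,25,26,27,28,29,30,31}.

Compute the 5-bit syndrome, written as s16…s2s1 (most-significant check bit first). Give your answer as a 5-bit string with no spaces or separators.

s1 (pos 1,3,5,7,9,11,13,15,17,19,21,23,25,27,29,31): 1⊕1⊕0⊕1⊕1⊕0⊕0⊕0⊕0⊕1⊕0⊕0⊕0⊕1⊕1⊕0 = 1
s2 (pos 2,3,6,7,10,11,14,15,18,19,22,23,26,27,30,31): 0⊕1⊕0⊕1⊕1⊕0⊕1⊕0⊕0⊕1⊕1⊕0⊕0⊕1⊕0⊕0 = 1
s4 (pos 4,5,6,7,12,13,14,15,20,21,22,23,28,29,30,31): 0⊕0⊕0⊕1⊕0⊕0⊕1⊕0⊕1⊕0⊕1⊕0⊕1⊕1⊕0⊕0 = 0
s8 (pos 8,9,10,11,12,13,14,15,24,25,26,27,28,29,30,31): 0⊕1⊕1⊕0⊕0⊕0⊕1⊕0⊕1⊕0⊕0⊕1⊕1⊕1⊕0⊕0 = 1
s16 (pos 16,17,18,19,20,21,22,23,24,25,26,27,28,29,30,31): 0⊕0⊕0⊕1⊕1⊕0⊕1⊕0⊕1⊕0⊕0⊕1⊕1⊕1⊕0⊕0 = 1
Syndrome s16…s1 = 11011 → error at position 27.

11011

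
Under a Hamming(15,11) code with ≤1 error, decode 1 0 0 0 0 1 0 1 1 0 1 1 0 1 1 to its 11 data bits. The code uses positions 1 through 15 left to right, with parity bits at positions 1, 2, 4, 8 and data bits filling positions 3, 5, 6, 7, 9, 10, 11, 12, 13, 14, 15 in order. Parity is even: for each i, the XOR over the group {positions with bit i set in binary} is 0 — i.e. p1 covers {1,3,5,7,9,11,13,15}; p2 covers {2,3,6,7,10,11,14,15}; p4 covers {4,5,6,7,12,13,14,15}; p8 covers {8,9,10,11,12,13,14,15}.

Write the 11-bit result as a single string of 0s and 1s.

s1 (pos 1,3,5,7,9,11,13,15): 1⊕0⊕0⊕0⊕1⊕1⊕0⊕1 = 0
s2 (pos 2,3,6,7,10,11,14,15): 0⊕0⊕1⊕0⊕0⊕1⊕1⊕1 = 0
s4 (pos 4,5,6,7,12,13,14,15): 0⊕0⊕1⊕0⊕1⊕0⊕1⊕1 = 0
s8 (pos 8,9,10,11,12,13,14,15): 1⊕1⊕0⊕1⊕1⊕0⊕1⊕1 = 0
Syndrome s8…s1 = 0000 → no error.
Read data bits from positions 3,5,6,7,9,10,11,12,13,14,15: 00101011011

00101011011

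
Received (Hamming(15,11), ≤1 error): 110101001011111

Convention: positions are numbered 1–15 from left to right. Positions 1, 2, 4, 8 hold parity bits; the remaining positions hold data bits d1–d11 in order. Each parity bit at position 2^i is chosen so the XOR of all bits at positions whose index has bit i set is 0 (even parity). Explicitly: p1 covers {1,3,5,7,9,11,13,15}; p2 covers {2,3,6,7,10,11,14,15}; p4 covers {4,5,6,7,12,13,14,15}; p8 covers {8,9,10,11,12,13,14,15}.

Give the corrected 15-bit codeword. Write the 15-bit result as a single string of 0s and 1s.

s1 (pos 1,3,5,7,9,11,13,15): 1⊕0⊕0⊕0⊕1⊕1⊕1⊕1 = 1
s2 (pos 2,3,6,7,10,11,14,15): 1⊕0⊕1⊕0⊕0⊕1⊕1⊕1 = 1
s4 (pos 4,5,6,7,12,13,14,15): 1⊕0⊕1⊕0⊕1⊕1⊕1⊕1 = 0
s8 (pos 8,9,10,11,12,13,14,15): 0⊕1⊕0⊕1⊕1⊕1⊕1⊕1 = 0
Syndrome s8…s1 = 0011 → error at position 3.
Flip position 3: 110101001011111 → 111101001011111

111101001011111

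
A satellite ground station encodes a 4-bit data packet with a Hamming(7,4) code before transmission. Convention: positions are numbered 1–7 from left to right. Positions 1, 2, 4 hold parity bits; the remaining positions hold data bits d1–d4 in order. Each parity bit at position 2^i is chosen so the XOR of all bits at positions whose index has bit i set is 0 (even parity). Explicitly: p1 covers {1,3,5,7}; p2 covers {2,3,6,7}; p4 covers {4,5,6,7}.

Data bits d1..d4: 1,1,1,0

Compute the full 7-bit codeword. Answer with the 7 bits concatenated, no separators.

Place data at non-parity positions: p1 p2 1 p4 1 1 0
p1 (pos 1,3,5,7): XOR of data positions = 1⊕1⊕0 = 0
p2 (pos 2,3,6,7): XOR of data positions = 1⊕1⊕0 = 0
p4 (pos 4,5,6,7): XOR of data positions = 1⊕1⊕0 = 0
Codeword: 0010110

0010110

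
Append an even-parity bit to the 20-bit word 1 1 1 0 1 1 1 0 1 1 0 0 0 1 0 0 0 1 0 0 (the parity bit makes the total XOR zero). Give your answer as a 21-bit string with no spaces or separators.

XOR of the 20 data bits: 1⊕1⊕1⊕0⊕1⊕1⊕1⊕0⊕1⊕1⊕0⊕0⊕0⊕1⊕0⊕0⊕0⊕1⊕0⊕0 = 0
Parity bit = 0 (so all 21 bits XOR to 0).

111011101100010001000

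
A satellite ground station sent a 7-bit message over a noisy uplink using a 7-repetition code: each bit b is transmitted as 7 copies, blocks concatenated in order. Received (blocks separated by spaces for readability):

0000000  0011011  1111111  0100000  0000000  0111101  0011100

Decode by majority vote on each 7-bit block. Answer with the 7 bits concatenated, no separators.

0110010

Block 1 (0000000): 0 ones → 0
Block 2 (0011011): 4 ones → 1
Block 3 (1111111): 7 ones → 1
Block 4 (0100000): 1 one → 0
Block 5 (0000000): 0 ones → 0
Block 6 (0111101): 5 ones → 1
Block 7 (0011100): 3 ones → 0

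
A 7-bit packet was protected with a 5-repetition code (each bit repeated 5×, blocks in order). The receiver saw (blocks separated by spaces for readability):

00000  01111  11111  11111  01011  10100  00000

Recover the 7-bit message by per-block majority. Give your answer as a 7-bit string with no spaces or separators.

Block 1 (00000): 0 ones → 0
Block 2 (01111): 4 ones → 1
Block 3 (11111): 5 ones → 1
Block 4 (11111): 5 ones → 1
Block 5 (01011): 3 ones → 1
Block 6 (10100): 2 ones → 0
Block 7 (00000): 0 ones → 0

0111100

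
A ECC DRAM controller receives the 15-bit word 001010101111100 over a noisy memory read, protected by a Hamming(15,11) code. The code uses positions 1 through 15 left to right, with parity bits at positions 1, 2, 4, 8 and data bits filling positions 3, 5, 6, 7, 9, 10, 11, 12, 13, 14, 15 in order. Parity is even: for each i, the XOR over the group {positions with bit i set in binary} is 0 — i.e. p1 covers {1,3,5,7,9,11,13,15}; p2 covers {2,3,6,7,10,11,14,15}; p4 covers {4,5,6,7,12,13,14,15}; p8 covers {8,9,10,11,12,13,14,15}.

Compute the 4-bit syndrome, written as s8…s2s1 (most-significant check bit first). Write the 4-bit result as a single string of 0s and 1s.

1000

s1 (pos 1,3,5,7,9,11,13,15): 0⊕1⊕1⊕1⊕1⊕1⊕1⊕0 = 0
s2 (pos 2,3,6,7,10,11,14,15): 0⊕1⊕0⊕1⊕1⊕1⊕0⊕0 = 0
s4 (pos 4,5,6,7,12,13,14,15): 0⊕1⊕0⊕1⊕1⊕1⊕0⊕0 = 0
s8 (pos 8,9,10,11,12,13,14,15): 0⊕1⊕1⊕1⊕1⊕1⊕0⊕0 = 1
Syndrome s8…s1 = 1000 → error at position 8.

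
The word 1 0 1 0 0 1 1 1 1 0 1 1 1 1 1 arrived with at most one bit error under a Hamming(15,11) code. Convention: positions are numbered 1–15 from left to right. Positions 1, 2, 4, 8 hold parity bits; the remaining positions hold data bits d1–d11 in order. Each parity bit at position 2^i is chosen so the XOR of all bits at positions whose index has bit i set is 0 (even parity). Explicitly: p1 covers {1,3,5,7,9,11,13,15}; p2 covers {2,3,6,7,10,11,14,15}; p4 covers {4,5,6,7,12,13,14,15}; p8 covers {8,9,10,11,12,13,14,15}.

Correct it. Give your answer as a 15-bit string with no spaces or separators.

101001110011111

s1 (pos 1,3,5,7,9,11,13,15): 1⊕1⊕0⊕1⊕1⊕1⊕1⊕1 = 1
s2 (pos 2,3,6,7,10,11,14,15): 0⊕1⊕1⊕1⊕0⊕1⊕1⊕1 = 0
s4 (pos 4,5,6,7,12,13,14,15): 0⊕0⊕1⊕1⊕1⊕1⊕1⊕1 = 0
s8 (pos 8,9,10,11,12,13,14,15): 1⊕1⊕0⊕1⊕1⊕1⊕1⊕1 = 1
Syndrome s8…s1 = 1001 → error at position 9.
Flip position 9: 101001111011111 → 101001110011111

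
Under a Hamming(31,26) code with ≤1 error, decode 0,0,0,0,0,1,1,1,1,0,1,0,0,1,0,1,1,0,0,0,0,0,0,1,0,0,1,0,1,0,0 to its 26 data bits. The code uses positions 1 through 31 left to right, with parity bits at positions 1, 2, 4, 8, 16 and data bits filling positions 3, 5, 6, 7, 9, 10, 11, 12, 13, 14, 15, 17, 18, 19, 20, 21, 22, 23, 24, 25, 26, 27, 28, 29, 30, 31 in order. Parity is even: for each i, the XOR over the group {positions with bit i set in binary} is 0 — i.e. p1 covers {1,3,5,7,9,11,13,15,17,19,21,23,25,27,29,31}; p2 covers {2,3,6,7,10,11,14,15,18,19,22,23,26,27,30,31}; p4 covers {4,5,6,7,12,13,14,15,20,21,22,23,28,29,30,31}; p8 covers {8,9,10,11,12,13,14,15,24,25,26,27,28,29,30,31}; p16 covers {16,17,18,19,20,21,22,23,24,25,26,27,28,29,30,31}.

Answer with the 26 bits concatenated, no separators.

00111010010100000010110100

s1 (pos 1,3,5,7,9,11,13,15,17,19,21,23,25,27,29,31): 0⊕0⊕0⊕1⊕1⊕1⊕0⊕0⊕1⊕0⊕0⊕0⊕0⊕1⊕1⊕0 = 0
s2 (pos 2,3,6,7,10,11,14,15,18,19,22,23,26,27,30,31): 0⊕0⊕1⊕1⊕0⊕1⊕1⊕0⊕0⊕0⊕0⊕0⊕0⊕1⊕0⊕0 = 1
s4 (pos 4,5,6,7,12,13,14,15,20,21,22,23,28,29,30,31): 0⊕0⊕1⊕1⊕0⊕0⊕1⊕0⊕0⊕0⊕0⊕0⊕0⊕1⊕0⊕0 = 0
s8 (pos 8,9,10,11,12,13,14,15,24,25,26,27,28,29,30,31): 1⊕1⊕0⊕1⊕0⊕0⊕1⊕0⊕1⊕0⊕0⊕1⊕0⊕1⊕0⊕0 = 1
s16 (pos 16,17,18,19,20,21,22,23,24,25,26,27,28,29,30,31): 1⊕1⊕0⊕0⊕0⊕0⊕0⊕0⊕1⊕0⊕0⊕1⊕0⊕1⊕0⊕0 = 1
Syndrome s16…s1 = 11010 → error at position 26.
Flip position 26: 0000011110100101100000010010100 → 0000011110100101100000010110100
Read data bits from positions 3,5,6,7,9,10,11,12,13,14,15,17,18,19,20,21,22,23,24,25,26,27,28,29,30,31: 00111010010100000010110100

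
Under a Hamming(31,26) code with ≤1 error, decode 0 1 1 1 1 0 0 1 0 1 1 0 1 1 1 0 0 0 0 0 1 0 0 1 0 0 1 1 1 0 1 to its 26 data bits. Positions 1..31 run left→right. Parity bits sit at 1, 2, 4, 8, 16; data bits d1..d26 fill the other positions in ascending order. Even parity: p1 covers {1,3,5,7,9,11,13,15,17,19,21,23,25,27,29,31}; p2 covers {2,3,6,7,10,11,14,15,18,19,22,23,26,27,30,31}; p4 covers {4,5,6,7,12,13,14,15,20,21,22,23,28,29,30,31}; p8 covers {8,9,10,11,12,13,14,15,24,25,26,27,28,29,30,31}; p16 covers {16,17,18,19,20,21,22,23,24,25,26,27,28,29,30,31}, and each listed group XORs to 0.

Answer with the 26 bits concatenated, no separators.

11000110011000010010011101

s1 (pos 1,3,5,7,9,11,13,15,17,19,21,23,25,27,29,31): 0⊕1⊕1⊕0⊕0⊕1⊕1⊕1⊕0⊕0⊕1⊕0⊕0⊕1⊕1⊕1 = 1
s2 (pos 2,3,6,7,10,11,14,15,18,19,22,23,26,27,30,31): 1⊕1⊕0⊕0⊕1⊕1⊕1⊕1⊕0⊕0⊕0⊕0⊕0⊕1⊕0⊕1 = 0
s4 (pos 4,5,6,7,12,13,14,15,20,21,22,23,28,29,30,31): 1⊕1⊕0⊕0⊕0⊕1⊕1⊕1⊕0⊕1⊕0⊕0⊕1⊕1⊕0⊕1 = 1
s8 (pos 8,9,10,11,12,13,14,15,24,25,26,27,28,29,30,31): 1⊕0⊕1⊕1⊕0⊕1⊕1⊕1⊕1⊕0⊕0⊕1⊕1⊕1⊕0⊕1 = 1
s16 (pos 16,17,18,19,20,21,22,23,24,25,26,27,28,29,30,31): 0⊕0⊕0⊕0⊕0⊕1⊕0⊕0⊕1⊕0⊕0⊕1⊕1⊕1⊕0⊕1 = 0
Syndrome s16…s1 = 01101 → error at position 13.
Flip position 13: 0111100101101110000010010011101 → 0111100101100110000010010011101
Read data bits from positions 3,5,6,7,9,10,11,12,13,14,15,17,18,19,20,21,22,23,24,25,26,27,28,29,30,31: 11000110011000010010011101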